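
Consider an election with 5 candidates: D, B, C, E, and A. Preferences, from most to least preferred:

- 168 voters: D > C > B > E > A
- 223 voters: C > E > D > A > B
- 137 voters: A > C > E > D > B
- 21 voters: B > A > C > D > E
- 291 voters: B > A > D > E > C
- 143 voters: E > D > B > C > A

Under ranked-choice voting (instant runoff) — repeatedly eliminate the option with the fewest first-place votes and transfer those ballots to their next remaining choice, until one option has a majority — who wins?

C

Round 1: D 168, B 312, C 223, E 143, A 137. Eliminate A.
Round 2: D 168, B 312, C 360, E 143. Eliminate E.
Round 3: D 311, B 312, C 360. Eliminate D.
Round 4: B 455, C 528. C has a majority.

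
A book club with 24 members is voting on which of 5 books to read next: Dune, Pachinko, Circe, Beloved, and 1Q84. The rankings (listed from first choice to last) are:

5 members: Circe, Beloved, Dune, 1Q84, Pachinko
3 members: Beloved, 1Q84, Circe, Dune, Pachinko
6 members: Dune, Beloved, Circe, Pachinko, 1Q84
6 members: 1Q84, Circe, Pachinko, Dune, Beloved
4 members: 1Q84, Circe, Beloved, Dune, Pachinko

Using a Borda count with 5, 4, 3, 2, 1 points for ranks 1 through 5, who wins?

Dune: 5·3 + 3·2 + 6·5 + 6·2 + 4·2 = 71
Pachinko: 5·1 + 3·1 + 6·2 + 6·3 + 4·1 = 42
Circe: 5·5 + 3·3 + 6·3 + 6·4 + 4·4 = 92
Beloved: 5·4 + 3·5 + 6·4 + 6·1 + 4·3 = 77
1Q84: 5·2 + 3·4 + 6·1 + 6·5 + 4·5 = 78
Circe has the highest Borda score (92).

Circe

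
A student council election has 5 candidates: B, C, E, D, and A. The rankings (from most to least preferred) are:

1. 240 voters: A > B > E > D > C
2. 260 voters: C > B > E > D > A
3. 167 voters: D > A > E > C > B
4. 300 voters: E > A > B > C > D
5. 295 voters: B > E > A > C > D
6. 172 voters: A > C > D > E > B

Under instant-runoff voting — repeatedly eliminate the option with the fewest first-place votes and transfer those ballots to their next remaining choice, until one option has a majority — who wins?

Round 1: B 295, C 260, E 300, D 167, A 412. Eliminate D.
Round 2: B 295, C 260, E 300, A 579. Eliminate C.
Round 3: B 555, E 300, A 579. Eliminate E.
Round 4: B 555, A 879. A has a majority.

A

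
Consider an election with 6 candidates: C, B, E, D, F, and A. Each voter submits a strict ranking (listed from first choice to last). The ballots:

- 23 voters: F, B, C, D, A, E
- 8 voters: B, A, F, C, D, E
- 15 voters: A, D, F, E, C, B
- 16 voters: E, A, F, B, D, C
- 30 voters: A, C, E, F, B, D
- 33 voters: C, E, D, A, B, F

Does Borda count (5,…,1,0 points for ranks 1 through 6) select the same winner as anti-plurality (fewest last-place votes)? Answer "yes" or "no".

yes

Borda — scores: C 385, B 227, E 332, D 229, F 292, A 410. Winner: A.
Anti-plurality — last-place votes: C 16, B 15, E 31, D 30, F 33, A 0. Winner: A.
The two methods agree.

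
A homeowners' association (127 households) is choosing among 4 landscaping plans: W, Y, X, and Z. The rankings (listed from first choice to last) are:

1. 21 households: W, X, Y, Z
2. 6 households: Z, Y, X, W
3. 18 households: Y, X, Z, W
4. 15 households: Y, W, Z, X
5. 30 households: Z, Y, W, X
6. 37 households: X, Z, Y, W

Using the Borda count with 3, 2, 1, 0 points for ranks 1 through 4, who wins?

Y

W: 21·3 + 6·0 + 18·0 + 15·2 + 30·1 + 37·0 = 123
Y: 21·1 + 6·2 + 18·3 + 15·3 + 30·2 + 37·1 = 229
X: 21·2 + 6·1 + 18·2 + 15·0 + 30·0 + 37·3 = 195
Z: 21·0 + 6·3 + 18·1 + 15·1 + 30·3 + 37·2 = 215
Y has the highest Borda score (229).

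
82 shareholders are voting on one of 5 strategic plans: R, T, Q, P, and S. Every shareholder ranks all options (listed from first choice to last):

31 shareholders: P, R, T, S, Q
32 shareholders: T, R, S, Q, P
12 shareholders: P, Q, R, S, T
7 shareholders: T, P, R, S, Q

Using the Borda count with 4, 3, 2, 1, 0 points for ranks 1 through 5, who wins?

R: 31·3 + 32·3 + 12·2 + 7·2 = 227
T: 31·2 + 32·4 + 12·0 + 7·4 = 218
Q: 31·0 + 32·1 + 12·3 + 7·0 = 68
P: 31·4 + 32·0 + 12·4 + 7·3 = 193
S: 31·1 + 32·2 + 12·1 + 7·1 = 114
R has the highest Borda score (227).

R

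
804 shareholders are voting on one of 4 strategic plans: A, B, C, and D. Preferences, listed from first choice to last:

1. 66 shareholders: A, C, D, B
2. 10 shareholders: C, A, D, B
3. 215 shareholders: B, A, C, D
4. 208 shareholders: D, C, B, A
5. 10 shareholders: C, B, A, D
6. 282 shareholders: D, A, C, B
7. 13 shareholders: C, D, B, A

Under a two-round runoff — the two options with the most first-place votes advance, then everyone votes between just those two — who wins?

D

Round 1 first-place votes: A 66, B 215, C 33, D 490.
D and B advance.
Runoff: D is preferred to B by 579 voters; B by 225.
D wins the runoff.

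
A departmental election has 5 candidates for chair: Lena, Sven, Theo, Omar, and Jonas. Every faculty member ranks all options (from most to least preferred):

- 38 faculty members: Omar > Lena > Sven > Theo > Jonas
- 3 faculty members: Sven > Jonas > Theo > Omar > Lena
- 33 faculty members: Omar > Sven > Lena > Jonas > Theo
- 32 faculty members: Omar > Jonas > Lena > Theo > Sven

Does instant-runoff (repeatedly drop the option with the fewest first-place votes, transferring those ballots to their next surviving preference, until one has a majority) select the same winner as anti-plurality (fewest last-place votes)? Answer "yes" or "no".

yes

Instant-runoff — R1 Lena 0, Sven 3, Theo 0, Omar 103, Jonas 0 (Omar winner). Winner: Omar.
Anti-plurality — last-place votes: Lena 3, Sven 32, Theo 33, Omar 0, Jonas 38. Winner: Omar.
The two methods agree.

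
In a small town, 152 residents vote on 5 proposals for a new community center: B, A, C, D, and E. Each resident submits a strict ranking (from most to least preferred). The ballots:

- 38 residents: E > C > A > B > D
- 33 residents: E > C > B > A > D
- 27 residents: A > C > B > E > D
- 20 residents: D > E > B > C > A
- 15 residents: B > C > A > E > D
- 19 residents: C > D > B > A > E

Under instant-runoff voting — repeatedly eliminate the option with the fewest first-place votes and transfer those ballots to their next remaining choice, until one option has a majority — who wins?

E

Round 1: B 15, A 27, C 19, D 20, E 71. Eliminate B.
Round 2: A 27, C 34, D 20, E 71. Eliminate D.
Round 3: A 27, C 34, E 91. E has a majority.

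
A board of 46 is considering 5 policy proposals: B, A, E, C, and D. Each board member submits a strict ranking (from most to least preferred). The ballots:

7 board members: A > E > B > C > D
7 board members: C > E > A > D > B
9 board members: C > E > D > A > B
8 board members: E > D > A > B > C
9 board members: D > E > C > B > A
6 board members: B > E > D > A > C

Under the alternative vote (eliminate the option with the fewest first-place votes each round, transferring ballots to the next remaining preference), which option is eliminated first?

B

Round 1: B 6, A 7, E 8, C 16, D 9. Eliminate B.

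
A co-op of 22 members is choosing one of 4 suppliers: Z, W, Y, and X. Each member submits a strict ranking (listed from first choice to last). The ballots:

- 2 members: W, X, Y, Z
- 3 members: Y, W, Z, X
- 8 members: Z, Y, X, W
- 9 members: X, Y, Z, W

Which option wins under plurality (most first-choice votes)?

X

First-place votes: Z 8, W 2, Y 3, X 9.
X has the most first-place votes.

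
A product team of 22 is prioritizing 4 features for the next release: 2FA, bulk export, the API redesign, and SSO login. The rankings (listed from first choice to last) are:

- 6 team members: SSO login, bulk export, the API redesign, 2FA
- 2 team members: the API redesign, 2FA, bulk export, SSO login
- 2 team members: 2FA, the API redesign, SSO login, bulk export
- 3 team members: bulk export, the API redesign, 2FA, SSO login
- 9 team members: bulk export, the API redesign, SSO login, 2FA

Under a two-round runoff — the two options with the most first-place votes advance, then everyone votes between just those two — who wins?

Round 1 first-place votes: 2FA 2, bulk export 12, the API redesign 2, SSO login 6.
bulk export and SSO login advance.
Runoff: bulk export is preferred to SSO login by 14 voters; SSO login by 8.
bulk export wins the runoff.

bulk export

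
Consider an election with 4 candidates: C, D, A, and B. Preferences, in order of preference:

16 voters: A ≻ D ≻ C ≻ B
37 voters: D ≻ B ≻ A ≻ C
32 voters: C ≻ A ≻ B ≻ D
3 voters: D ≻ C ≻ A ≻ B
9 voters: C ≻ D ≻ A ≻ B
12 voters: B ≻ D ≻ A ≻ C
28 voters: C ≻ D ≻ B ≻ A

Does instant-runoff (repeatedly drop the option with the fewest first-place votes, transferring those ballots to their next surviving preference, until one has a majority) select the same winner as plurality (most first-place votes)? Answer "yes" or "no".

yes

Instant-runoff — R1 C 69, D 40, A 16, B 12 (C winner). Winner: C.
Plurality — first-place votes: C 69, D 40, A 16, B 12. Winner: C.
The two methods agree.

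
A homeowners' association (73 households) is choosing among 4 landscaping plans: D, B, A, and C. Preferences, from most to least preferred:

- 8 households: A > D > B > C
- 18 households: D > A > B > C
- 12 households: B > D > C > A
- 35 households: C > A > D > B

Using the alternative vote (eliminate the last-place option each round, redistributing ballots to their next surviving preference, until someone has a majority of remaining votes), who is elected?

Round 1: D 18, B 12, A 8, C 35. Eliminate A.
Round 2: D 26, B 12, C 35. Eliminate B.
Round 3: D 38, C 35. D has a majority.

D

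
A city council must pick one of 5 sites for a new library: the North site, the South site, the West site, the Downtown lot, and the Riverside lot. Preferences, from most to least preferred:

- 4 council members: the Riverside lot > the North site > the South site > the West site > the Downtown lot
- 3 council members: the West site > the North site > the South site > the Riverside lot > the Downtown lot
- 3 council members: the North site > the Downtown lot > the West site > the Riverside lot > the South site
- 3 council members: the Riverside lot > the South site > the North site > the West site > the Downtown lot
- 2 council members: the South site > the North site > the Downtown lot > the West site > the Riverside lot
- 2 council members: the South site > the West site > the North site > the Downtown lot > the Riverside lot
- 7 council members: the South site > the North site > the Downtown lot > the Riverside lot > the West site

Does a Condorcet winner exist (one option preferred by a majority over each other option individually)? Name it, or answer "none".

the South site

the South site vs the North site: 14–10 for the South site.
the South site vs the West site: 18–6 for the South site.
the South site vs the Downtown lot: 21–3 for the South site.
the South site vs the Riverside lot: 14–10 for the South site.
the South site beats every other option head-to-head.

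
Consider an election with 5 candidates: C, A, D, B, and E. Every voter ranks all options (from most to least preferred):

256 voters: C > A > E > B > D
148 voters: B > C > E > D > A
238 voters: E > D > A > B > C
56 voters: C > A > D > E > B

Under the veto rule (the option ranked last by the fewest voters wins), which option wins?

E

Last-place votes: C 238, A 148, D 256, B 56, E 0.
E is ranked last by the fewest voters, so E wins.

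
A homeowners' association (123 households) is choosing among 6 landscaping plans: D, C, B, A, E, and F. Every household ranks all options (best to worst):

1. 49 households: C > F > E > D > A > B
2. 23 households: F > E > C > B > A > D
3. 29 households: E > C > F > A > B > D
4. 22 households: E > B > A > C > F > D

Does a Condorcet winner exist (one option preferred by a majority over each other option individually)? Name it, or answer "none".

Checking pairwise contests:
C beats D 123–0.
E beats C 74–49.
C beats B 101–22.
C beats A 101–22.
F beats E 72–51.
C beats F 100–23.
Every option loses at least one head-to-head, so there is no Condorcet winner.

none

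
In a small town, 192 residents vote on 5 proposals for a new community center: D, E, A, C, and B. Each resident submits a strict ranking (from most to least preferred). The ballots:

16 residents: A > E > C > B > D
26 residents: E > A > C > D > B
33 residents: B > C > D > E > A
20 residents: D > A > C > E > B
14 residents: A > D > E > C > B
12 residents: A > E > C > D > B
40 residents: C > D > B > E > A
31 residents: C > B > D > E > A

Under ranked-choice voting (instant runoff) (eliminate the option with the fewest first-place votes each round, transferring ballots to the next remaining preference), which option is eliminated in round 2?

E

Round 1: D 20, E 26, A 42, C 71, B 33. Eliminate D.
Round 2: E 26, A 62, C 71, B 33. Eliminate E.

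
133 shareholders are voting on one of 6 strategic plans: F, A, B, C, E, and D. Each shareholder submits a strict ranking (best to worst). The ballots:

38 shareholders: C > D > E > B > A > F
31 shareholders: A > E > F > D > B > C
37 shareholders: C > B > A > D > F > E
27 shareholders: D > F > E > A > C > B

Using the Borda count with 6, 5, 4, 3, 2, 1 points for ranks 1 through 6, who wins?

F: 38·1 + 31·4 + 37·2 + 27·5 = 371
A: 38·2 + 31·6 + 37·4 + 27·3 = 491
B: 38·3 + 31·2 + 37·5 + 27·1 = 388
C: 38·6 + 31·1 + 37·6 + 27·2 = 535
E: 38·4 + 31·5 + 37·1 + 27·4 = 452
D: 38·5 + 31·3 + 37·3 + 27·6 = 556
D has the highest Borda score (556).

D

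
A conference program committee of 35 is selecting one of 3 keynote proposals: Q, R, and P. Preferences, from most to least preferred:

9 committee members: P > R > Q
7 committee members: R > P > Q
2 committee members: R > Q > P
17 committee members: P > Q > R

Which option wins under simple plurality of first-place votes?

First-place votes: Q 0, R 9, P 26.
P has the most first-place votes.

P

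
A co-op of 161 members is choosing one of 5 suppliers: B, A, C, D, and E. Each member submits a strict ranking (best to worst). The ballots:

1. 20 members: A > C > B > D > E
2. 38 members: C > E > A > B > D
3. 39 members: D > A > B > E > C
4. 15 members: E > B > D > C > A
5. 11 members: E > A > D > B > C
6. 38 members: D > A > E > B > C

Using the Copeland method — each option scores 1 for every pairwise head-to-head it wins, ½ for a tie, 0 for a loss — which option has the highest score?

B: beats C; loses to A, D, and E → score 1.
A: beats B, C, and E; loses to D → score 3.
C: loses to B, A, D, and E → score 0.
D: beats B, A, C, and E → score 4.
E: beats B and C; loses to A and D → score 2.
D has the best pairwise record.

D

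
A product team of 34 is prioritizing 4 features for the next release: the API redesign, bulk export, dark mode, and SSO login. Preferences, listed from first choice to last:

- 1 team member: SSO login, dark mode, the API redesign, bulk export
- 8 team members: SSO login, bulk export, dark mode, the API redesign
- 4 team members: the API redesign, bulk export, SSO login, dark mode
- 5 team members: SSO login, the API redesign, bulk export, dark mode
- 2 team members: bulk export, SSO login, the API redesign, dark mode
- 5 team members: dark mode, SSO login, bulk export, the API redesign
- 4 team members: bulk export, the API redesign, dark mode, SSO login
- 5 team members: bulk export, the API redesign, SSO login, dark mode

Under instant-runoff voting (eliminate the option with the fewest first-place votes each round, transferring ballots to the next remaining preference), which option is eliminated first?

Round 1: the API redesign 4, bulk export 11, dark mode 5, SSO login 14. Eliminate the API redesign.

the API redesign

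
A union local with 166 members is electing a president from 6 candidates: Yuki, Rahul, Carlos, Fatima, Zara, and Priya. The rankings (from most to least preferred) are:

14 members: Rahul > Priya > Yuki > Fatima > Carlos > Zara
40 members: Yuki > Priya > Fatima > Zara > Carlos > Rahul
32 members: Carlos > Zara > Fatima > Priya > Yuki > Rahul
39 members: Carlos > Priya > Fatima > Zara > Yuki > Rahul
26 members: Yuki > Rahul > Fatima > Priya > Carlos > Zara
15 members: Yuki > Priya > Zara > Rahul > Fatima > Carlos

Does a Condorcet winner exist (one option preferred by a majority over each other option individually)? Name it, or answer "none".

Priya vs Yuki: 85–81 for Priya.
Priya vs Rahul: 126–40 for Priya.
Priya vs Carlos: 95–71 for Priya.
Priya vs Fatima: 108–58 for Priya.
Priya vs Zara: 134–32 for Priya.
Priya beats every other option head-to-head.

Priya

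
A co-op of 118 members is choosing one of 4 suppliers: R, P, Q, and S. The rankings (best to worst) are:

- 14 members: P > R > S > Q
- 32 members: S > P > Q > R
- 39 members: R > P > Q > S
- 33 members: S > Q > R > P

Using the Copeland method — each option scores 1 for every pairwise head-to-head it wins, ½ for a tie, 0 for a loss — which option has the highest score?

R: beats P; loses to Q and S → score 1.
P: beats Q; loses to R and S → score 1.
Q: beats R; loses to P and S → score 1.
S: beats R, P, and Q → score 3.
S has the best pairwise record.

S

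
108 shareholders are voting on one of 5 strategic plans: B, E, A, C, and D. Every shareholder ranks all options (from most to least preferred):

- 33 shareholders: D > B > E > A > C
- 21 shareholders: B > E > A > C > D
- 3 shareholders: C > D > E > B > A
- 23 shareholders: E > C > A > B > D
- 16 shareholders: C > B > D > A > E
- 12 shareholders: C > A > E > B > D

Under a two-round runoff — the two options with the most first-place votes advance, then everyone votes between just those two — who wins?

Round 1 first-place votes: B 21, E 23, A 0, C 31, D 33.
D and C advance.
Runoff: D is preferred to C by 33 voters; C by 75.
C wins the runoff.

C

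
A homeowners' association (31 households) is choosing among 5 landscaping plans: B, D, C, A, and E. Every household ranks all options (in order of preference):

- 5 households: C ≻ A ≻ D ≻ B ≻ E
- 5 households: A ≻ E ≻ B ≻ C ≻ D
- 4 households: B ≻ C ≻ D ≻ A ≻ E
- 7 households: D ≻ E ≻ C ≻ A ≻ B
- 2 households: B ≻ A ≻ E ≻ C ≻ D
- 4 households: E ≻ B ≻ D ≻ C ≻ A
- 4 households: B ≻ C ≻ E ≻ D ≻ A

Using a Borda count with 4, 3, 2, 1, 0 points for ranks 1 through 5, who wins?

B: 5·1 + 5·2 + 4·4 + 7·0 + 2·4 + 4·3 + 4·4 = 67
D: 5·2 + 5·0 + 4·2 + 7·4 + 2·0 + 4·2 + 4·1 = 58
C: 5·4 + 5·1 + 4·3 + 7·2 + 2·1 + 4·1 + 4·3 = 69
A: 5·3 + 5·4 + 4·1 + 7·1 + 2·3 + 4·0 + 4·0 = 52
E: 5·0 + 5·3 + 4·0 + 7·3 + 2·2 + 4·4 + 4·2 = 64
C has the highest Borda score (69).

C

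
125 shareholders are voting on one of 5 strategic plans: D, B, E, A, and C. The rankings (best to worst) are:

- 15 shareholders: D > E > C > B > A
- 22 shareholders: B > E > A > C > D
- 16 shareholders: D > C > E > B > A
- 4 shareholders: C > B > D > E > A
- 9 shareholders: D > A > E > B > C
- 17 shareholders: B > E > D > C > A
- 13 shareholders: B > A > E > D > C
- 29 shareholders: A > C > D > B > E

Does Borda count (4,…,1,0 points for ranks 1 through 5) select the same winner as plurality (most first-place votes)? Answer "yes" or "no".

Borda — scores: D 273, B 289, E 242, A 226, C 220. Winner: B.
Plurality — first-place votes: D 40, B 52, E 0, A 29, C 4. Winner: B.
The two methods agree.

yes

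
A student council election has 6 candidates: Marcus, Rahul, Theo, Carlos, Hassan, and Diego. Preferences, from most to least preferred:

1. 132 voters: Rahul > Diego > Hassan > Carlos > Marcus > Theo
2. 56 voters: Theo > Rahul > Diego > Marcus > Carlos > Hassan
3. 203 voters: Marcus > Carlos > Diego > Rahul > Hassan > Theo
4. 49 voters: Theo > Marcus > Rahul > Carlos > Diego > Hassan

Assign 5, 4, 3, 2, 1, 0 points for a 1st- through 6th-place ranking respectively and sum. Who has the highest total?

Marcus: 132·1 + 56·2 + 203·5 + 49·4 = 1455
Rahul: 132·5 + 56·4 + 203·2 + 49·3 = 1437
Theo: 132·0 + 56·5 + 203·0 + 49·5 = 525
Carlos: 132·2 + 56·1 + 203·4 + 49·2 = 1230
Hassan: 132·3 + 56·0 + 203·1 + 49·0 = 599
Diego: 132·4 + 56·3 + 203·3 + 49·1 = 1354
Marcus has the highest Borda score (1455).

Marcus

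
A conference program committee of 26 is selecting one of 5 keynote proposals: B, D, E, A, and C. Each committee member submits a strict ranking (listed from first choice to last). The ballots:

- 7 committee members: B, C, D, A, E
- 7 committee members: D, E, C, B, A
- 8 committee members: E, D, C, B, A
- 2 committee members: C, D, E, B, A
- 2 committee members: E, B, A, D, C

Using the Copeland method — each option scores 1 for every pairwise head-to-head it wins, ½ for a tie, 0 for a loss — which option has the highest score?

B: beats A; loses to D, E, and C → score 1.
D: beats B, E, A, and C → score 4.
E: beats B, A, and C; loses to D → score 3.
A: loses to B, D, E, and C → score 0.
C: beats B and A; loses to D and E → score 2.
D has the best pairwise record.

D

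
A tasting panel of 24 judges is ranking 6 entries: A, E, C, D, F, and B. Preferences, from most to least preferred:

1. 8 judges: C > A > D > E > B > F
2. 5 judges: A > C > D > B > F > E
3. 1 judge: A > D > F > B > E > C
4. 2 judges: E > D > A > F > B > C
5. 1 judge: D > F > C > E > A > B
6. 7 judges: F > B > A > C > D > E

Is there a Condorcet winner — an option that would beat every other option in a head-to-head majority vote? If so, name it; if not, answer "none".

A

A vs E: 21–3 for A.
A vs C: 15–9 for A.
A vs D: 21–3 for A.
A vs F: 16–8 for A.
A vs B: 17–7 for A.
A beats every other option head-to-head.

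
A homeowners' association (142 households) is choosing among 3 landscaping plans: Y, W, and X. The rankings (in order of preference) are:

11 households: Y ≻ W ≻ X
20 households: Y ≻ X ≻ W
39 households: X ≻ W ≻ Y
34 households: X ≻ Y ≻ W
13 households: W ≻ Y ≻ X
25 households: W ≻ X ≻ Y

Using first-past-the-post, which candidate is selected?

First-place votes: Y 31, W 38, X 73.
X has the most first-place votes.

X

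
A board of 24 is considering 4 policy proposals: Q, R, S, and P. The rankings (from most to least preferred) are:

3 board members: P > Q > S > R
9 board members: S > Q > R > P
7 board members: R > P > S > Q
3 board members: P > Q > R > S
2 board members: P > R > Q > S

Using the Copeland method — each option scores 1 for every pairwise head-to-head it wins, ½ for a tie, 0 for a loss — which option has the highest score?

Q: beats R; loses to S and P → score 1.
R: beats P; ties S; loses to Q → score 1.5.
S: beats Q; ties R; loses to P → score 1.5.
P: beats Q and S; loses to R → score 2.
P has the best pairwise record.

P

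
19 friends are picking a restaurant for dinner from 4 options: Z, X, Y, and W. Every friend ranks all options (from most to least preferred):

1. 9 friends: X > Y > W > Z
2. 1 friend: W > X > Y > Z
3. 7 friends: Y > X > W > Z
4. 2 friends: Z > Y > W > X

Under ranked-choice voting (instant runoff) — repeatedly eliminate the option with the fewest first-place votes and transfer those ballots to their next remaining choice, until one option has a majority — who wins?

X

Round 1: Z 2, X 9, Y 7, W 1. Eliminate W.
Round 2: Z 2, X 10, Y 7. X has a majority.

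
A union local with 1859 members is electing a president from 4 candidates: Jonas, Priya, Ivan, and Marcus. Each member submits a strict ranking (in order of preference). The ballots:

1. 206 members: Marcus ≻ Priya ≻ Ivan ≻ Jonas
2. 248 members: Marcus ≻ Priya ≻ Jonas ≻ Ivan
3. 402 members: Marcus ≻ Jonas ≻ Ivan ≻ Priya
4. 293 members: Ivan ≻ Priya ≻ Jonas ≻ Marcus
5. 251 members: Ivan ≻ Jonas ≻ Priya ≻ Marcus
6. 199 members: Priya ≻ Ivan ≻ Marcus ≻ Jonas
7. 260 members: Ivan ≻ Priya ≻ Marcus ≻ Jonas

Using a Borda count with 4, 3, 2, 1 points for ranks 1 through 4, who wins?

Jonas: 206·1 + 248·2 + 402·3 + 293·2 + 251·3 + 199·1 + 260·1 = 3706
Priya: 206·3 + 248·3 + 402·1 + 293·3 + 251·2 + 199·4 + 260·3 = 4721
Ivan: 206·2 + 248·1 + 402·2 + 293·4 + 251·4 + 199·3 + 260·4 = 5277
Marcus: 206·4 + 248·4 + 402·4 + 293·1 + 251·1 + 199·2 + 260·2 = 4886
Ivan has the highest Borda score (5277).

Ivan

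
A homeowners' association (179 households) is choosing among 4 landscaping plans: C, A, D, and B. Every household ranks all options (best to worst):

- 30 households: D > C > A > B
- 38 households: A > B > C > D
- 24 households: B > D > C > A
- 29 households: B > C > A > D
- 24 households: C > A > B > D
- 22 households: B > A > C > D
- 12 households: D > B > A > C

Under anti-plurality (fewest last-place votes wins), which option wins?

Last-place votes: C 12, A 24, D 113, B 30.
C is ranked last by the fewest voters, so C wins.

C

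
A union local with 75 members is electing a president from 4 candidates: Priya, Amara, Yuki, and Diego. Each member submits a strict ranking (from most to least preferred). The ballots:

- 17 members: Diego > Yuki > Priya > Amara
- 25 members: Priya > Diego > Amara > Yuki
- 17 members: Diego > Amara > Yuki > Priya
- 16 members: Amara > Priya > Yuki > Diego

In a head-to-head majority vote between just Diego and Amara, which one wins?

Voters preferring Diego to Amara: 59; preferring Amara to Diego: 16.
Diego wins the head-to-head.

Diego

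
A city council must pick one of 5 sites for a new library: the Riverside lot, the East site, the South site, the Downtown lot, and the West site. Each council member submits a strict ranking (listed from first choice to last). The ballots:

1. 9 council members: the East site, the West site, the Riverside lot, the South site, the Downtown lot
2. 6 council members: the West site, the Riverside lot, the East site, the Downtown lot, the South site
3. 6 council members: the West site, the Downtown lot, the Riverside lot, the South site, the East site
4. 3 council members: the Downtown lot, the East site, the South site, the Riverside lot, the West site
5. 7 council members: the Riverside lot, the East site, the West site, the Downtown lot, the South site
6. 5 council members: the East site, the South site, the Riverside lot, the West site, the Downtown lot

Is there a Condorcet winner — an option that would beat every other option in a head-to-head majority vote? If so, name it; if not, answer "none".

none

Checking pairwise contests:
the West site beats the Riverside lot 21–15.
the Riverside lot beats the East site 19–17.
the Riverside lot beats the South site 28–8.
the Riverside lot beats the Downtown lot 27–9.
the East site beats the West site 24–12.
Every option loses at least one head-to-head, so there is no Condorcet winner.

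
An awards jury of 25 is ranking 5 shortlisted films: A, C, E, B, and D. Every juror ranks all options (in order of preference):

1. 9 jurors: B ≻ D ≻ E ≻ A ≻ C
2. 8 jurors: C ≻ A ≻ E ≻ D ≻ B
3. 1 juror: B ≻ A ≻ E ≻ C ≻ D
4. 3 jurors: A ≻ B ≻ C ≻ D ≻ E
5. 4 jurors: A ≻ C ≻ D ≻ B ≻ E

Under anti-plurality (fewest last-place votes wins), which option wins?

Last-place votes: A 0, C 9, E 7, B 8, D 1.
A is ranked last by the fewest voters, so A wins.

A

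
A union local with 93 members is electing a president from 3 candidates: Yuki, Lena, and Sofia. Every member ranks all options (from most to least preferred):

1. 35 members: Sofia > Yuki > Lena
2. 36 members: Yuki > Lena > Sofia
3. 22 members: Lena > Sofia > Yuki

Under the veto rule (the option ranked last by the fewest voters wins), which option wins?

Yuki

Last-place votes: Yuki 22, Lena 35, Sofia 36.
Yuki is ranked last by the fewest voters, so Yuki wins.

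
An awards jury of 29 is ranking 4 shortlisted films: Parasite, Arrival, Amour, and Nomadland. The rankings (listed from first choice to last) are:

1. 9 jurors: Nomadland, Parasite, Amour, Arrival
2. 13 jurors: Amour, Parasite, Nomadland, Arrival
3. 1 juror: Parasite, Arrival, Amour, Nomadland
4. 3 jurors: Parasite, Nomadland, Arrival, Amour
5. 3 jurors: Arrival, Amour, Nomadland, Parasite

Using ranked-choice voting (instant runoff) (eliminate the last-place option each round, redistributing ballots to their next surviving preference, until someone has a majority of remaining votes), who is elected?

Round 1: Parasite 4, Arrival 3, Amour 13, Nomadland 9. Eliminate Arrival.
Round 2: Parasite 4, Amour 16, Nomadland 9. Amour has a majority.

Amour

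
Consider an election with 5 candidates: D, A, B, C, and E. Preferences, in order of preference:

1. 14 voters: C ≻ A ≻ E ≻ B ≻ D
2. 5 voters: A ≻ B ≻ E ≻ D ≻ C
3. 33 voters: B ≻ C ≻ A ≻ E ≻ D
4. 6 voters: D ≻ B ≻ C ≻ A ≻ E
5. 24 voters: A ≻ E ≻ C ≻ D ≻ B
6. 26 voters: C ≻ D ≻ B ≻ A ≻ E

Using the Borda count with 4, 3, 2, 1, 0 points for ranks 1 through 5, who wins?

D: 14·0 + 5·1 + 33·0 + 6·4 + 24·1 + 26·3 = 131
A: 14·3 + 5·4 + 33·2 + 6·1 + 24·4 + 26·1 = 256
B: 14·1 + 5·3 + 33·4 + 6·3 + 24·0 + 26·2 = 231
C: 14·4 + 5·0 + 33·3 + 6·2 + 24·2 + 26·4 = 319
E: 14·2 + 5·2 + 33·1 + 6·0 + 24·3 + 26·0 = 143
C has the highest Borda score (319).

C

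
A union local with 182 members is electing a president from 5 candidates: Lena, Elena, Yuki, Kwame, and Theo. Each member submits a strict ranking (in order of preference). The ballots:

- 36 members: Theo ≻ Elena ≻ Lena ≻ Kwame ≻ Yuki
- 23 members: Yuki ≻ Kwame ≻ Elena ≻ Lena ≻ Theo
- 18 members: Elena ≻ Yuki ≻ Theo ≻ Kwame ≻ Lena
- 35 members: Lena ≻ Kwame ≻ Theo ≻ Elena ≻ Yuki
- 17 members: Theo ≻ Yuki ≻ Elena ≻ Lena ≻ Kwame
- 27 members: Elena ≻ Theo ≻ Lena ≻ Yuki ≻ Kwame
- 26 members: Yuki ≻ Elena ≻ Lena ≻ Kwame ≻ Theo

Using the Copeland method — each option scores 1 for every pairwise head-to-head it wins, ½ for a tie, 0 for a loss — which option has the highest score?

Lena: beats Yuki and Kwame; loses to Elena and Theo → score 2.
Elena: beats Lena, Yuki, Kwame, and Theo → score 4.
Yuki: beats Kwame; loses to Lena, Elena, and Theo → score 1.
Kwame: loses to Lena, Elena, Yuki, and Theo → score 0.
Theo: beats Lena, Yuki, and Kwame; loses to Elena → score 3.
Elena has the best pairwise record.

Elena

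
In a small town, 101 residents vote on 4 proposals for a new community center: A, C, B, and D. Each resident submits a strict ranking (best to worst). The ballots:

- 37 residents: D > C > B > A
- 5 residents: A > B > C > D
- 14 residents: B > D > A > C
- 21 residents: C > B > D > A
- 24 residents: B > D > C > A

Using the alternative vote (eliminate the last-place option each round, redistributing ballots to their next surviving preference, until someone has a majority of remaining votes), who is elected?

B

Round 1: A 5, C 21, B 38, D 37. Eliminate A.
Round 2: C 21, B 43, D 37. Eliminate C.
Round 3: B 64, D 37. B has a majority.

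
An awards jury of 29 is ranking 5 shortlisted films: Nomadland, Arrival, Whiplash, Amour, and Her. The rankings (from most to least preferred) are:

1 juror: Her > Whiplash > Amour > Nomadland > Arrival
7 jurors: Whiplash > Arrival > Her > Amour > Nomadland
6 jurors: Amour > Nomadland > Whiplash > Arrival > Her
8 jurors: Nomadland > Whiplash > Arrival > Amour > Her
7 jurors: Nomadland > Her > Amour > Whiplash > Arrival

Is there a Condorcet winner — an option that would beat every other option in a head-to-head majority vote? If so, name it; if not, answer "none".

Nomadland

Nomadland vs Arrival: 22–7 for Nomadland.
Nomadland vs Whiplash: 21–8 for Nomadland.
Nomadland vs Amour: 15–14 for Nomadland.
Nomadland vs Her: 21–8 for Nomadland.
Nomadland beats every other option head-to-head.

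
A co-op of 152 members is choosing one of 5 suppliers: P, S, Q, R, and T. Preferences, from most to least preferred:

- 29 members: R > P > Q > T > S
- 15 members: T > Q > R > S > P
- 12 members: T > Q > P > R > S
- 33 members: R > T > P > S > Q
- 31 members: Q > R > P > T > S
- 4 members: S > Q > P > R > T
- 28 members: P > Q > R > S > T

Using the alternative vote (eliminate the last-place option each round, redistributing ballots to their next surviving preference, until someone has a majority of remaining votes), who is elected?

Round 1: P 28, S 4, Q 31, R 62, T 27. Eliminate S.
Round 2: P 28, Q 35, R 62, T 27. Eliminate T.
Round 3: P 28, Q 62, R 62. Eliminate P.
Round 4: Q 90, R 62. Q has a majority.

Q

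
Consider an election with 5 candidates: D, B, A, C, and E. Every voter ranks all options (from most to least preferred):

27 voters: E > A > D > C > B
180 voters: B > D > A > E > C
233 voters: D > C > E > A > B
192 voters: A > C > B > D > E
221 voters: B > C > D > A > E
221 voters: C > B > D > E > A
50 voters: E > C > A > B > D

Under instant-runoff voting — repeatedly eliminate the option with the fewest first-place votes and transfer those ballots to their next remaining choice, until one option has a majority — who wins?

C

Round 1: D 233, B 401, A 192, C 221, E 77. Eliminate E.
Round 2: D 233, B 401, A 219, C 271. Eliminate A.
Round 3: D 260, B 401, C 463. Eliminate D.
Round 4: B 401, C 723. C has a majority.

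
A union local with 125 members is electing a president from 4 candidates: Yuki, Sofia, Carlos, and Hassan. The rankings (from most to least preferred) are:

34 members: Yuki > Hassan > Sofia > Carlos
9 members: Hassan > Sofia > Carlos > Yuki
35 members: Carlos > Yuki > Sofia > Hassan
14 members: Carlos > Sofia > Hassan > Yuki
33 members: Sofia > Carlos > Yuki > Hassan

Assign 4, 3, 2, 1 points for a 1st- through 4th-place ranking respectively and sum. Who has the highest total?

Carlos

Yuki: 34·4 + 9·1 + 35·3 + 14·1 + 33·2 = 330
Sofia: 34·2 + 9·3 + 35·2 + 14·3 + 33·4 = 339
Carlos: 34·1 + 9·2 + 35·4 + 14·4 + 33·3 = 347
Hassan: 34·3 + 9·4 + 35·1 + 14·2 + 33·1 = 234
Carlos has the highest Borda score (347).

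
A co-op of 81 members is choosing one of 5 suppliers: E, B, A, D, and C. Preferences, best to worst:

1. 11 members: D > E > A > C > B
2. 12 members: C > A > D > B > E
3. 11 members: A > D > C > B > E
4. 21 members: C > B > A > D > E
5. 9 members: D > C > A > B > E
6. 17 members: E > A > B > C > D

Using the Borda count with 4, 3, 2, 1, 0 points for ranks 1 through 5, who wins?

A

E: 11·3 + 12·0 + 11·0 + 21·0 + 9·0 + 17·4 = 101
B: 11·0 + 12·1 + 11·1 + 21·3 + 9·1 + 17·2 = 129
A: 11·2 + 12·3 + 11·4 + 21·2 + 9·2 + 17·3 = 213
D: 11·4 + 12·2 + 11·3 + 21·1 + 9·4 + 17·0 = 158
C: 11·1 + 12·4 + 11·2 + 21·4 + 9·3 + 17·1 = 209
A has the highest Borda score (213).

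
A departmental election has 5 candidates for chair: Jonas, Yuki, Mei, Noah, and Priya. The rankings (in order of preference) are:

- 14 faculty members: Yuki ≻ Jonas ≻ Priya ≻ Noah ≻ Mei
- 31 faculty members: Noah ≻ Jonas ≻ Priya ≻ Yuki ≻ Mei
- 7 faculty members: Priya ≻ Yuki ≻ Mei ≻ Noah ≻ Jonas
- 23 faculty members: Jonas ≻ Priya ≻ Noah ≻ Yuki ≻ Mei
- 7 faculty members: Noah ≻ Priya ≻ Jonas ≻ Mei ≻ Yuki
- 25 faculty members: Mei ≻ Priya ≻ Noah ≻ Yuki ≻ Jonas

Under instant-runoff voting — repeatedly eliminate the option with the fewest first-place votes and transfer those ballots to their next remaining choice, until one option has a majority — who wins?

Round 1: Jonas 23, Yuki 14, Mei 25, Noah 38, Priya 7. Eliminate Priya.
Round 2: Jonas 23, Yuki 21, Mei 25, Noah 38. Eliminate Yuki.
Round 3: Jonas 37, Mei 32, Noah 38. Eliminate Mei.
Round 4: Jonas 37, Noah 70. Noah has a majority.

Noah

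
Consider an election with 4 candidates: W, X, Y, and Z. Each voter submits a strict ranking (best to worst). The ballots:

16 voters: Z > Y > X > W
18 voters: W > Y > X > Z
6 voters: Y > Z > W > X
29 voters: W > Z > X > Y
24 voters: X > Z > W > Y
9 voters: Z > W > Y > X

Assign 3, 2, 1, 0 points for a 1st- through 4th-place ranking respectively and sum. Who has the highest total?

W: 16·0 + 18·3 + 6·1 + 29·3 + 24·1 + 9·2 = 189
X: 16·1 + 18·1 + 6·0 + 29·1 + 24·3 + 9·0 = 135
Y: 16·2 + 18·2 + 6·3 + 29·0 + 24·0 + 9·1 = 95
Z: 16·3 + 18·0 + 6·2 + 29·2 + 24·2 + 9·3 = 193
Z has the highest Borda score (193).

Z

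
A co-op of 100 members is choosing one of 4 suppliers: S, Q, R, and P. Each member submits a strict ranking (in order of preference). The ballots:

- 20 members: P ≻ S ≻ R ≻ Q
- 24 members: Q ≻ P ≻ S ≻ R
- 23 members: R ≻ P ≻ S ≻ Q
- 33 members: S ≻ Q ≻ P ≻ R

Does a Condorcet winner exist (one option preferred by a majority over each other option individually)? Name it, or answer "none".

Checking pairwise contests:
P beats S 67–33.
S beats Q 76–24.
S beats R 77–23.
Q beats P 57–43.
Every option loses at least one head-to-head, so there is no Condorcet winner.

none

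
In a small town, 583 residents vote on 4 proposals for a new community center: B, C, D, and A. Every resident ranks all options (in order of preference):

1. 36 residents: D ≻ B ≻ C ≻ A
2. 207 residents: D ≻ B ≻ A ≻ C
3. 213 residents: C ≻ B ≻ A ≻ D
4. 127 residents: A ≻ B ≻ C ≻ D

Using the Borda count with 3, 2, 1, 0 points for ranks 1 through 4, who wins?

B

B: 36·2 + 207·2 + 213·2 + 127·2 = 1166
C: 36·1 + 207·0 + 213·3 + 127·1 = 802
D: 36·3 + 207·3 + 213·0 + 127·0 = 729
A: 36·0 + 207·1 + 213·1 + 127·3 = 801
B has the highest Borda score (1166).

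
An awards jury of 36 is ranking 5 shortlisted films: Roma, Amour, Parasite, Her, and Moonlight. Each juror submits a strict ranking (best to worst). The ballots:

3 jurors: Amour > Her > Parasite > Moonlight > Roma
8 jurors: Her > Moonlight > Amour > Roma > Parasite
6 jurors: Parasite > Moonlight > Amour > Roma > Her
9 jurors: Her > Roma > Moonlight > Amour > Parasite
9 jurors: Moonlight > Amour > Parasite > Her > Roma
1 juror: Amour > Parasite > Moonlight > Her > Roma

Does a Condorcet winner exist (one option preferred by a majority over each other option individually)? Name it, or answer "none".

none

Checking pairwise contests:
Amour beats Roma 27–9.
Moonlight beats Amour 32–4.
Amour beats Parasite 30–6.
Amour beats Her 19–17.
Her beats Moonlight 20–16.
Every option loses at least one head-to-head, so there is no Condorcet winner.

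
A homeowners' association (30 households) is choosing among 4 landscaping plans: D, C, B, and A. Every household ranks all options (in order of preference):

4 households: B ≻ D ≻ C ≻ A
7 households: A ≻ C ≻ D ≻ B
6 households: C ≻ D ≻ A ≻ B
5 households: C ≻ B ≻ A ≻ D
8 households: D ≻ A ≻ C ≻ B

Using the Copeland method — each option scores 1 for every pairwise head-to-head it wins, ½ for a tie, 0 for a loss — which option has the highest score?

D: beats B and A; loses to C → score 2.
C: beats D and B; ties A → score 2.5.
B: loses to D, C, and A → score 0.
A: beats B; ties C; loses to D → score 1.5.
C has the best pairwise record.

C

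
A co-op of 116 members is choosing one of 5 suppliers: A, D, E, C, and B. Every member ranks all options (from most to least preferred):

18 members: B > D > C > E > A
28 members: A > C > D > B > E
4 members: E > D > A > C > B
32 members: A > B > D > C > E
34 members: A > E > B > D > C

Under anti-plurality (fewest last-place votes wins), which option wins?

Last-place votes: A 18, D 0, E 60, C 34, B 4.
D is ranked last by the fewest voters, so D wins.

D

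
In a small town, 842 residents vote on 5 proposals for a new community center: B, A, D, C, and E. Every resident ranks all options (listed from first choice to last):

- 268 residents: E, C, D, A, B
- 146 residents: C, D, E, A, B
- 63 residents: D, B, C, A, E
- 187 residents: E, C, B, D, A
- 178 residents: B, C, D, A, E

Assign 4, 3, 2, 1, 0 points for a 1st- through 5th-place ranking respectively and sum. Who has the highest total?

C

B: 268·0 + 146·0 + 63·3 + 187·2 + 178·4 = 1275
A: 268·1 + 146·1 + 63·1 + 187·0 + 178·1 = 655
D: 268·2 + 146·3 + 63·4 + 187·1 + 178·2 = 1769
C: 268·3 + 146·4 + 63·2 + 187·3 + 178·3 = 2609
E: 268·4 + 146·2 + 63·0 + 187·4 + 178·0 = 2112
C has the highest Borda score (2609).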